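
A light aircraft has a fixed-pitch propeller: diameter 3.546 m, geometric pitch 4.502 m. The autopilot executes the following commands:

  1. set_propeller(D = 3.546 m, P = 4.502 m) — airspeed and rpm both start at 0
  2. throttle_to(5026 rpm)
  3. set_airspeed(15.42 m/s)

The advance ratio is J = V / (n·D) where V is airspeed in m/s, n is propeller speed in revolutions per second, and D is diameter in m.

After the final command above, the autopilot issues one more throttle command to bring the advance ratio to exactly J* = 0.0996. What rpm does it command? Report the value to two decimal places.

set_propeller: D = 3.546 m, P = 4.502 m (p = P/D = 1.269600); state ← (V=0, rpm=0)
throttle_to(5026): rpm ← 5026
set_airspeed(15.42): V ← 15.42 m/s
final state: V = 15.42 m/s, rpm = 5026 → n = rpm/60 = 83.766667 rev/s
target J* = 0.0996; solve J* = V/(n·D) for n: n = V/(J*·D) = 15.42/(0.0996 × 3.546) = 43.660259 rev/s
rpm = 60·n = 2619.615518

rpm = 2619.62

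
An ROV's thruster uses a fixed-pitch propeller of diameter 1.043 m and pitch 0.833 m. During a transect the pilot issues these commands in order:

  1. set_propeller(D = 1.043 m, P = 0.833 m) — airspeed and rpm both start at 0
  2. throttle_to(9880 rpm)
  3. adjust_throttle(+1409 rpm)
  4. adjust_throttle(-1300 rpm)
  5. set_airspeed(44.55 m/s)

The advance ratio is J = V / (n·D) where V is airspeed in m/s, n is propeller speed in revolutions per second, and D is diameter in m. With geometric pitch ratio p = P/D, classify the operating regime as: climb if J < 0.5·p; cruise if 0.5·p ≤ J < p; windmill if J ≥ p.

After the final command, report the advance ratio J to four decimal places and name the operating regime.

J = 0.2566, regime = climb

set_propeller: D = 1.043 m, P = 0.833 m (p = P/D = 0.798658); state ← (V=0, rpm=0)
throttle_to(9880): rpm ← 9880
adjust_throttle(+1409): rpm ← 9880 +1409 = 11289
adjust_throttle(-1300): rpm ← 11289 -1300 = 9989
set_airspeed(44.55): V ← 44.55 m/s
final state: V = 44.55 m/s, rpm = 9989 → n = rpm/60 = 166.483333 rev/s
J = V / (n·D) = 44.55 / (166.483333 × 1.043) = 0.256562
regime bands: climb J<0.3993 | cruise [0.3993, 0.7987) | windmill J≥0.7987
J = 0.2566 → climb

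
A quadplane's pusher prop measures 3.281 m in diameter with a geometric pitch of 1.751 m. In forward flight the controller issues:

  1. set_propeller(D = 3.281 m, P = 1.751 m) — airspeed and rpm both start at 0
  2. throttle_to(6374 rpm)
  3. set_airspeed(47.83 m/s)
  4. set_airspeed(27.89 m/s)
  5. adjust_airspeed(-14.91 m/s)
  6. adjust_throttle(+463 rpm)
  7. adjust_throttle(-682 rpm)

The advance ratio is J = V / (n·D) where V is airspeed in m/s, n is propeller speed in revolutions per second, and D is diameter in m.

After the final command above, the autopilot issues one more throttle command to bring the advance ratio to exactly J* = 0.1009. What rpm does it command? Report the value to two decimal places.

set_propeller: D = 3.281 m, P = 1.751 m (p = P/D = 0.533679); state ← (V=0, rpm=0)
throttle_to(6374): rpm ← 6374
set_airspeed(47.83): V ← 47.83 m/s
set_airspeed(27.89): V ← 27.89 m/s
adjust_airspeed(-14.91): V ← 27.89 -14.91 = 12.98 m/s
adjust_throttle(+463): rpm ← 6374 +463 = 6837
adjust_throttle(-682): rpm ← 6837 -682 = 6155
final state: V = 12.98 m/s, rpm = 6155 → n = rpm/60 = 102.583333 rev/s
target J* = 0.1009; solve J* = V/(n·D) for n: n = V/(J*·D) = 12.98/(0.1009 × 3.281) = 39.208235 rev/s
rpm = 60·n = 2352.494118

rpm = 2352.49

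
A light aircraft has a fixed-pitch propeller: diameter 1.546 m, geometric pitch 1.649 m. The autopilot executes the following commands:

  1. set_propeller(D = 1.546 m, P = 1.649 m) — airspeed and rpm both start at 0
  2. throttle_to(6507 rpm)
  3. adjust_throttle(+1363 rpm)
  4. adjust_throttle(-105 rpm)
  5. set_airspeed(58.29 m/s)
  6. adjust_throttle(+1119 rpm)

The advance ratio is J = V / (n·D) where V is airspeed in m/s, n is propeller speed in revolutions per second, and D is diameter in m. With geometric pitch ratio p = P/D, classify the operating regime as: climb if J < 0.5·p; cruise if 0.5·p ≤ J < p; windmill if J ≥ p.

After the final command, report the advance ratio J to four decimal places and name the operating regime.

set_propeller: D = 1.546 m, P = 1.649 m (p = P/D = 1.066624); state ← (V=0, rpm=0)
throttle_to(6507): rpm ← 6507
adjust_throttle(+1363): rpm ← 6507 +1363 = 7870
adjust_throttle(-105): rpm ← 7870 -105 = 7765
set_airspeed(58.29): V ← 58.29 m/s
adjust_throttle(+1119): rpm ← 7765 +1119 = 8884
final state: V = 58.29 m/s, rpm = 8884 → n = rpm/60 = 148.066667 rev/s
J = V / (n·D) = 58.29 / (148.066667 × 1.546) = 0.254640
regime bands: climb J<0.5333 | cruise [0.5333, 1.0666) | windmill J≥1.0666
J = 0.2546 → climb

J = 0.2546, regime = climb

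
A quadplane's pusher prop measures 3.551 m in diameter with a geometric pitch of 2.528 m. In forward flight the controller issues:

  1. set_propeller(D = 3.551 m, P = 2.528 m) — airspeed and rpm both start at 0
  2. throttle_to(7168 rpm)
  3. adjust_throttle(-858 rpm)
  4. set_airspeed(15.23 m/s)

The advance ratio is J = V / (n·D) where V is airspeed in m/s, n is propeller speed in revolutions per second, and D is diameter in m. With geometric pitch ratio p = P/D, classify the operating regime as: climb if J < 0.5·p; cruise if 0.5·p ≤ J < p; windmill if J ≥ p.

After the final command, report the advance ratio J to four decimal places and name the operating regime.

J = 0.0408, regime = climb

set_propeller: D = 3.551 m, P = 2.528 m (p = P/D = 0.711912); state ← (V=0, rpm=0)
throttle_to(7168): rpm ← 7168
adjust_throttle(-858): rpm ← 7168 -858 = 6310
set_airspeed(15.23): V ← 15.23 m/s
final state: V = 15.23 m/s, rpm = 6310 → n = rpm/60 = 105.166667 rev/s
J = V / (n·D) = 15.23 / (105.166667 × 3.551) = 0.040782
regime bands: climb J<0.3560 | cruise [0.3560, 0.7119) | windmill J≥0.7119
J = 0.0408 → climb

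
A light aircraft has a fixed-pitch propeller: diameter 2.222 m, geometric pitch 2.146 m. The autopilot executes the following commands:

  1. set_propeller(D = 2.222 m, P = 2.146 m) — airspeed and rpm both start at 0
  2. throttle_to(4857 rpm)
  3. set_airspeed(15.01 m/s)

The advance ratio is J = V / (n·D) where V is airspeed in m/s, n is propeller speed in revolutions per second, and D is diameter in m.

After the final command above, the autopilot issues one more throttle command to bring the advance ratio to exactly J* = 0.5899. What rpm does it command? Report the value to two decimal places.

rpm = 687.08

set_propeller: D = 2.222 m, P = 2.146 m (p = P/D = 0.965797); state ← (V=0, rpm=0)
throttle_to(4857): rpm ← 4857
set_airspeed(15.01): V ← 15.01 m/s
final state: V = 15.01 m/s, rpm = 4857 → n = rpm/60 = 80.950000 rev/s
target J* = 0.5899; solve J* = V/(n·D) for n: n = V/(J*·D) = 15.01/(0.5899 × 2.222) = 11.451391 rev/s
rpm = 60·n = 687.083457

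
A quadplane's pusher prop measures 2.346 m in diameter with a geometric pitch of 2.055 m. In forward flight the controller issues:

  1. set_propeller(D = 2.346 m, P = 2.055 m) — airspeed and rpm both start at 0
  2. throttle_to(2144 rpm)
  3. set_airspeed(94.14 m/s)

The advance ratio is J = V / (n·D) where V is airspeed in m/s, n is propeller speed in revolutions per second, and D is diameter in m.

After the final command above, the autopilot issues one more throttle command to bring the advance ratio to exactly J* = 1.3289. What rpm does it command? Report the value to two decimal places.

rpm = 1811.78

set_propeller: D = 2.346 m, P = 2.055 m (p = P/D = 0.875959); state ← (V=0, rpm=0)
throttle_to(2144): rpm ← 2144
set_airspeed(94.14): V ← 94.14 m/s
final state: V = 94.14 m/s, rpm = 2144 → n = rpm/60 = 35.733333 rev/s
target J* = 1.3289; solve J* = V/(n·D) for n: n = V/(J*·D) = 94.14/(1.3289 × 2.346) = 30.196311 rev/s
rpm = 60·n = 1811.778640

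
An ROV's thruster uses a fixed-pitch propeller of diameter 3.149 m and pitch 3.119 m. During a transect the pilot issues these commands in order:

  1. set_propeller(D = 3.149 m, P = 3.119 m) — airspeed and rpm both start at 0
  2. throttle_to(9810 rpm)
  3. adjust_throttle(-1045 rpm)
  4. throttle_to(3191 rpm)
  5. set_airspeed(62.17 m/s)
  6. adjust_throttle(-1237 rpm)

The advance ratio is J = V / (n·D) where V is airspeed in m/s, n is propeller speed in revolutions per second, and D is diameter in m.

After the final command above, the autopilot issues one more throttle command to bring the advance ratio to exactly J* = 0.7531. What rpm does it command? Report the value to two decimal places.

rpm = 1572.92

set_propeller: D = 3.149 m, P = 3.119 m (p = P/D = 0.990473); state ← (V=0, rpm=0)
throttle_to(9810): rpm ← 9810
adjust_throttle(-1045): rpm ← 9810 -1045 = 8765
throttle_to(3191): rpm ← 3191
set_airspeed(62.17): V ← 62.17 m/s
adjust_throttle(-1237): rpm ← 3191 -1237 = 1954
final state: V = 62.17 m/s, rpm = 1954 → n = rpm/60 = 32.566667 rev/s
target J* = 0.7531; solve J* = V/(n·D) for n: n = V/(J*·D) = 62.17/(0.7531 × 3.149) = 26.215344 rev/s
rpm = 60·n = 1572.920633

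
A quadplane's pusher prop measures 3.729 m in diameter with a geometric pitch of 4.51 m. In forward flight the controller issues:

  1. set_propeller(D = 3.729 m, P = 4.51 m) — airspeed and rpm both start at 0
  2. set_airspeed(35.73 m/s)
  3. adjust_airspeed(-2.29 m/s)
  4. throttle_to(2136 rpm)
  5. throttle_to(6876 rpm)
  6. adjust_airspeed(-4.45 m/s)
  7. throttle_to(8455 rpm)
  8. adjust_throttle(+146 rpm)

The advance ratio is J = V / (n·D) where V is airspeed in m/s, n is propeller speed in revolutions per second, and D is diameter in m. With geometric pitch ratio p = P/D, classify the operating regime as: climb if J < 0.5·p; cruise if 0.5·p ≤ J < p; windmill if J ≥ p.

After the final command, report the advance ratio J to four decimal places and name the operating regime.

J = 0.0542, regime = climb

set_propeller: D = 3.729 m, P = 4.51 m (p = P/D = 1.209440); state ← (V=0, rpm=0)
set_airspeed(35.73): V ← 35.73 m/s
adjust_airspeed(-2.29): V ← 35.73 -2.29 = 33.44 m/s
throttle_to(2136): rpm ← 2136
throttle_to(6876): rpm ← 6876
adjust_airspeed(-4.45): V ← 33.44 -4.45 = 28.99 m/s
throttle_to(8455): rpm ← 8455
adjust_throttle(+146): rpm ← 8455 +146 = 8601
final state: V = 28.99 m/s, rpm = 8601 → n = rpm/60 = 143.350000 rev/s
J = V / (n·D) = 28.99 / (143.350000 × 3.729) = 0.054232
regime bands: climb J<0.6047 | cruise [0.6047, 1.2094) | windmill J≥1.2094
J = 0.0542 → climb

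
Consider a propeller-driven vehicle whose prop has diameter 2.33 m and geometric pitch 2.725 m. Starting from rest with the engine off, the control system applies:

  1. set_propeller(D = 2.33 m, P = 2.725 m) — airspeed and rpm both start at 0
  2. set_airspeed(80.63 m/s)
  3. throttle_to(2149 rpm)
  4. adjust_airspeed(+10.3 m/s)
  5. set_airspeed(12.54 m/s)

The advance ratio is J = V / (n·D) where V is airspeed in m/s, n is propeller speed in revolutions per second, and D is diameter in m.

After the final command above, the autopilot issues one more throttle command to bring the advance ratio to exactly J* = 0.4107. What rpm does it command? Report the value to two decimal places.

rpm = 786.26

set_propeller: D = 2.33 m, P = 2.725 m (p = P/D = 1.169528); state ← (V=0, rpm=0)
set_airspeed(80.63): V ← 80.63 m/s
throttle_to(2149): rpm ← 2149
adjust_airspeed(+10.3): V ← 80.63 +10.3 = 90.93 m/s
set_airspeed(12.54): V ← 12.54 m/s
final state: V = 12.54 m/s, rpm = 2149 → n = rpm/60 = 35.816667 rev/s
target J* = 0.4107; solve J* = V/(n·D) for n: n = V/(J*·D) = 12.54/(0.4107 × 2.33) = 13.104393 rev/s
rpm = 60·n = 786.263586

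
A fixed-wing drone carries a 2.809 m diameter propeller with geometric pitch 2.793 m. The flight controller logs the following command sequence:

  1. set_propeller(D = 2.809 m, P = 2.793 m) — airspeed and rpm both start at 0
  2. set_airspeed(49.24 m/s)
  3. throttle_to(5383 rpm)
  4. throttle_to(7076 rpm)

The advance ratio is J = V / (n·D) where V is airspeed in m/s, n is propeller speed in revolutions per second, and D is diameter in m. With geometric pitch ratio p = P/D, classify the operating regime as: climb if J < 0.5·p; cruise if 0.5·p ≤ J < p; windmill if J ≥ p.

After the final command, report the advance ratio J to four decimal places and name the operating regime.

J = 0.1486, regime = climb

set_propeller: D = 2.809 m, P = 2.793 m (p = P/D = 0.994304); state ← (V=0, rpm=0)
set_airspeed(49.24): V ← 49.24 m/s
throttle_to(5383): rpm ← 5383
throttle_to(7076): rpm ← 7076
final state: V = 49.24 m/s, rpm = 7076 → n = rpm/60 = 117.933333 rev/s
J = V / (n·D) = 49.24 / (117.933333 × 2.809) = 0.148638
regime bands: climb J<0.4972 | cruise [0.4972, 0.9943) | windmill J≥0.9943
J = 0.1486 → climb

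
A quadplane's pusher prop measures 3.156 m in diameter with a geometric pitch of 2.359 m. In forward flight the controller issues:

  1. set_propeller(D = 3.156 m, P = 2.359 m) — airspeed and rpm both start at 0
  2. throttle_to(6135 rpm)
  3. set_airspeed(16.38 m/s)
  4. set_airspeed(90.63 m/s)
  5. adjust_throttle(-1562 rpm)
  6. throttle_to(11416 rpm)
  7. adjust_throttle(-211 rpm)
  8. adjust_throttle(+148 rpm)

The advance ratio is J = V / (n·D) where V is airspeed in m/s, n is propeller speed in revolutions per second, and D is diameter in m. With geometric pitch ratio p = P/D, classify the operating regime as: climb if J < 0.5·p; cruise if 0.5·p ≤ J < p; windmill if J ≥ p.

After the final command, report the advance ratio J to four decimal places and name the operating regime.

J = 0.1518, regime = climb

set_propeller: D = 3.156 m, P = 2.359 m (p = P/D = 0.747465); state ← (V=0, rpm=0)
throttle_to(6135): rpm ← 6135
set_airspeed(16.38): V ← 16.38 m/s
set_airspeed(90.63): V ← 90.63 m/s
adjust_throttle(-1562): rpm ← 6135 -1562 = 4573
throttle_to(11416): rpm ← 11416
adjust_throttle(-211): rpm ← 11416 -211 = 11205
adjust_throttle(+148): rpm ← 11205 +148 = 11353
final state: V = 90.63 m/s, rpm = 11353 → n = rpm/60 = 189.216667 rev/s
J = V / (n·D) = 90.63 / (189.216667 × 3.156) = 0.151766
regime bands: climb J<0.3737 | cruise [0.3737, 0.7475) | windmill J≥0.7475
J = 0.1518 → climb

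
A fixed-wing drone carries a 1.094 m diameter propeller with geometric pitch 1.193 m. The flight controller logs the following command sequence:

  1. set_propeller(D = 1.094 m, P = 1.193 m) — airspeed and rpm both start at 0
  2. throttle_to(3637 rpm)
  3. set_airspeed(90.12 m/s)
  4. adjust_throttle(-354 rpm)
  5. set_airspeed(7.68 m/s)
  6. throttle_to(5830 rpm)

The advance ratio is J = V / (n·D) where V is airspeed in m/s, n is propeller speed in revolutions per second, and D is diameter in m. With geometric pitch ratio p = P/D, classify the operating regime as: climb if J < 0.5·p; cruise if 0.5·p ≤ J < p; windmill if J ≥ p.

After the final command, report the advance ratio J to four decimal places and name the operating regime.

J = 0.0722, regime = climb

set_propeller: D = 1.094 m, P = 1.193 m (p = P/D = 1.090494); state ← (V=0, rpm=0)
throttle_to(3637): rpm ← 3637
set_airspeed(90.12): V ← 90.12 m/s
adjust_throttle(-354): rpm ← 3637 -354 = 3283
set_airspeed(7.68): V ← 7.68 m/s
throttle_to(5830): rpm ← 5830
final state: V = 7.68 m/s, rpm = 5830 → n = rpm/60 = 97.166667 rev/s
J = V / (n·D) = 7.68 / (97.166667 × 1.094) = 0.072248
regime bands: climb J<0.5452 | cruise [0.5452, 1.0905) | windmill J≥1.0905
J = 0.0722 → climb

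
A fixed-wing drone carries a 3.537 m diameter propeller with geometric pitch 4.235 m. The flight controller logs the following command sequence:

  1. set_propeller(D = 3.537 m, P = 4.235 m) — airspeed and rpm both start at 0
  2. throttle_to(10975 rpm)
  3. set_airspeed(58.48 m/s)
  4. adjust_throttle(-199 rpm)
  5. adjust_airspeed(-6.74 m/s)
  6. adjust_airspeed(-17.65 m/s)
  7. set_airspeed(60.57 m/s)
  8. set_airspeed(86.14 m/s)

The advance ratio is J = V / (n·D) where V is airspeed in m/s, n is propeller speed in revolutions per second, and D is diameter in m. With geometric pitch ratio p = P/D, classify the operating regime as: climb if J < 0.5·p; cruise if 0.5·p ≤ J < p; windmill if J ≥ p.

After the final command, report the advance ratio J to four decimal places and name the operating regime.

J = 0.1356, regime = climb

set_propeller: D = 3.537 m, P = 4.235 m (p = P/D = 1.197342); state ← (V=0, rpm=0)
throttle_to(10975): rpm ← 10975
set_airspeed(58.48): V ← 58.48 m/s
adjust_throttle(-199): rpm ← 10975 -199 = 10776
adjust_airspeed(-6.74): V ← 58.48 -6.74 = 51.74 m/s
adjust_airspeed(-17.65): V ← 51.74 -17.65 = 34.09 m/s
set_airspeed(60.57): V ← 60.57 m/s
set_airspeed(86.14): V ← 86.14 m/s
final state: V = 86.14 m/s, rpm = 10776 → n = rpm/60 = 179.600000 rev/s
J = V / (n·D) = 86.14 / (179.600000 × 3.537) = 0.135601
regime bands: climb J<0.5987 | cruise [0.5987, 1.1973) | windmill J≥1.1973
J = 0.1356 → climb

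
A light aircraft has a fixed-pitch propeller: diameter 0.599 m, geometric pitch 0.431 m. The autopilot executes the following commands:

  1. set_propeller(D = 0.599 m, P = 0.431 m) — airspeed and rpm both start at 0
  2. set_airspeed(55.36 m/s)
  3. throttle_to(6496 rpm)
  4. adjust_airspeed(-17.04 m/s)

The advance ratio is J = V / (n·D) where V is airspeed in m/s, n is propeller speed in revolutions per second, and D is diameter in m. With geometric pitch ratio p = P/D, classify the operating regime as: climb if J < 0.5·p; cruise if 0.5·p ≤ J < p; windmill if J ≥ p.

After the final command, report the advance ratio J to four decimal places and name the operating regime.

J = 0.5909, regime = cruise

set_propeller: D = 0.599 m, P = 0.431 m (p = P/D = 0.719533); state ← (V=0, rpm=0)
set_airspeed(55.36): V ← 55.36 m/s
throttle_to(6496): rpm ← 6496
adjust_airspeed(-17.04): V ← 55.36 -17.04 = 38.32 m/s
final state: V = 38.32 m/s, rpm = 6496 → n = rpm/60 = 108.266667 rev/s
J = V / (n·D) = 38.32 / (108.266667 × 0.599) = 0.590886
regime bands: climb J<0.3598 | cruise [0.3598, 0.7195) | windmill J≥0.7195
J = 0.5909 → cruise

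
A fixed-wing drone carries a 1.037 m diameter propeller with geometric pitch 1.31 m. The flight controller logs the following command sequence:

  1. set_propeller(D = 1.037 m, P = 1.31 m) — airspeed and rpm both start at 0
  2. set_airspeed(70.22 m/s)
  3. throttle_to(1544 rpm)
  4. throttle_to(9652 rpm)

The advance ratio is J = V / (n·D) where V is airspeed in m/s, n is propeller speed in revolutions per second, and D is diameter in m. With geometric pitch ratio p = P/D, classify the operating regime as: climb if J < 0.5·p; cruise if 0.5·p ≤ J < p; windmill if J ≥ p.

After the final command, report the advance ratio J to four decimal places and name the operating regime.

J = 0.4209, regime = climb

set_propeller: D = 1.037 m, P = 1.31 m (p = P/D = 1.263259); state ← (V=0, rpm=0)
set_airspeed(70.22): V ← 70.22 m/s
throttle_to(1544): rpm ← 1544
throttle_to(9652): rpm ← 9652
final state: V = 70.22 m/s, rpm = 9652 → n = rpm/60 = 160.866667 rev/s
J = V / (n·D) = 70.22 / (160.866667 × 1.037) = 0.420936
regime bands: climb J<0.6316 | cruise [0.6316, 1.2633) | windmill J≥1.2633
J = 0.4209 → climb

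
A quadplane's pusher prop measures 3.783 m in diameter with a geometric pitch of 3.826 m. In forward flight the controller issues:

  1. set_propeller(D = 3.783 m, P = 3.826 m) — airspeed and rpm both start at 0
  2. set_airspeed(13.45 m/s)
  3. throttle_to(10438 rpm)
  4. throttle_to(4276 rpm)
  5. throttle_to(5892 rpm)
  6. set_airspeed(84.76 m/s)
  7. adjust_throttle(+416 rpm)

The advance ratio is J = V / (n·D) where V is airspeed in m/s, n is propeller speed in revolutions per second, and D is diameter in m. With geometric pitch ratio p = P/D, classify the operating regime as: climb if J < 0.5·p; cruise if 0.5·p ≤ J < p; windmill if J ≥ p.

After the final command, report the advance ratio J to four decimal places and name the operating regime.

J = 0.2131, regime = climb

set_propeller: D = 3.783 m, P = 3.826 m (p = P/D = 1.011367); state ← (V=0, rpm=0)
set_airspeed(13.45): V ← 13.45 m/s
throttle_to(10438): rpm ← 10438
throttle_to(4276): rpm ← 4276
throttle_to(5892): rpm ← 5892
set_airspeed(84.76): V ← 84.76 m/s
adjust_throttle(+416): rpm ← 5892 +416 = 6308
final state: V = 84.76 m/s, rpm = 6308 → n = rpm/60 = 105.133333 rev/s
J = V / (n·D) = 84.76 / (105.133333 × 3.783) = 0.213115
regime bands: climb J<0.5057 | cruise [0.5057, 1.0114) | windmill J≥1.0114
J = 0.2131 → climb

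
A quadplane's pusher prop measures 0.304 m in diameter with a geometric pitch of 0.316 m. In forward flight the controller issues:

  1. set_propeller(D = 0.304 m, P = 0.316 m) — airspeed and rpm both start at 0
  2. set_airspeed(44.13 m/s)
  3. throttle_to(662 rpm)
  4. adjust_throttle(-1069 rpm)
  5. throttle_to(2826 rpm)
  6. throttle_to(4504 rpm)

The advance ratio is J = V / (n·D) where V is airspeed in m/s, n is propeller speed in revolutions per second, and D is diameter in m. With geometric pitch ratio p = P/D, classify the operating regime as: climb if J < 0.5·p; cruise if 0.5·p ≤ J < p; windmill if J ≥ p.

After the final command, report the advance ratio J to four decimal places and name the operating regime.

set_propeller: D = 0.304 m, P = 0.316 m (p = P/D = 1.039474); state ← (V=0, rpm=0)
set_airspeed(44.13): V ← 44.13 m/s
throttle_to(662): rpm ← 662
adjust_throttle(-1069): rpm ← 662 -1069 = -407
throttle_to(2826): rpm ← 2826
throttle_to(4504): rpm ← 4504
final state: V = 44.13 m/s, rpm = 4504 → n = rpm/60 = 75.066667 rev/s
J = V / (n·D) = 44.13 / (75.066667 × 0.304) = 1.933807
regime bands: climb J<0.5197 | cruise [0.5197, 1.0395) | windmill J≥1.0395
J = 1.9338 → windmill

J = 1.9338, regime = windmill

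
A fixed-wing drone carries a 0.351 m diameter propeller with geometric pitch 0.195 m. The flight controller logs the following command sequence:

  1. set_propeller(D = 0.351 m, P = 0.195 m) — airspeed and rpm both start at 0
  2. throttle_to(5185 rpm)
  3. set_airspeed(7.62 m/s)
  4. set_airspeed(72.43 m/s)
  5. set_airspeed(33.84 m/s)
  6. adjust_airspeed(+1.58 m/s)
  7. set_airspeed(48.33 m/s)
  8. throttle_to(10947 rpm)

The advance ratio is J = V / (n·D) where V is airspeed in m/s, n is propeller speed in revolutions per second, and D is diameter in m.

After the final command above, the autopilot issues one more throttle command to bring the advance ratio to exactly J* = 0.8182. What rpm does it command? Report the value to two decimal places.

set_propeller: D = 0.351 m, P = 0.195 m (p = P/D = 0.555556); state ← (V=0, rpm=0)
throttle_to(5185): rpm ← 5185
set_airspeed(7.62): V ← 7.62 m/s
set_airspeed(72.43): V ← 72.43 m/s
set_airspeed(33.84): V ← 33.84 m/s
adjust_airspeed(+1.58): V ← 33.84 +1.58 = 35.42 m/s
set_airspeed(48.33): V ← 48.33 m/s
throttle_to(10947): rpm ← 10947
final state: V = 48.33 m/s, rpm = 10947 → n = rpm/60 = 182.450000 rev/s
target J* = 0.8182; solve J* = V/(n·D) for n: n = V/(J*·D) = 48.33/(0.8182 × 0.351) = 168.286859 rev/s
rpm = 60·n = 10097.211515

rpm = 10097.21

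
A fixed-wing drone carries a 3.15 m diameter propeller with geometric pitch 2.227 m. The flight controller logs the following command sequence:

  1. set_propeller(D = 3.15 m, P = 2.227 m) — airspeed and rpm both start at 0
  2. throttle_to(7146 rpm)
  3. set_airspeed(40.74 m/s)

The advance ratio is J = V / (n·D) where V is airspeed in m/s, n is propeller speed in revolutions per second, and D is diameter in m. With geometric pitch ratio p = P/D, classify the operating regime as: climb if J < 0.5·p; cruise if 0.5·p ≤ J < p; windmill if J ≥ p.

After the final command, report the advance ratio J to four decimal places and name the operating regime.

set_propeller: D = 3.15 m, P = 2.227 m (p = P/D = 0.706984); state ← (V=0, rpm=0)
throttle_to(7146): rpm ← 7146
set_airspeed(40.74): V ← 40.74 m/s
final state: V = 40.74 m/s, rpm = 7146 → n = rpm/60 = 119.100000 rev/s
J = V / (n·D) = 40.74 / (119.100000 × 3.15) = 0.108592
regime bands: climb J<0.3535 | cruise [0.3535, 0.7070) | windmill J≥0.7070
J = 0.1086 → climb

J = 0.1086, regime = climb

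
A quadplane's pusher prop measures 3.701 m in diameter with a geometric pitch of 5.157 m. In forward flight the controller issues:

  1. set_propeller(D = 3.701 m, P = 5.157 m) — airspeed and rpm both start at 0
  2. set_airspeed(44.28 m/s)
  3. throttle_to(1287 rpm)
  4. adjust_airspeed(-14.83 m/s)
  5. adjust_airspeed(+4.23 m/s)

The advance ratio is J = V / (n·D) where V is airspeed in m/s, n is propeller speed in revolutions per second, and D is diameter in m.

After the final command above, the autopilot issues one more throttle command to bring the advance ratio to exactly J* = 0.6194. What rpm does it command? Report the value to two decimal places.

rpm = 881.52

set_propeller: D = 3.701 m, P = 5.157 m (p = P/D = 1.393407); state ← (V=0, rpm=0)
set_airspeed(44.28): V ← 44.28 m/s
throttle_to(1287): rpm ← 1287
adjust_airspeed(-14.83): V ← 44.28 -14.83 = 29.45 m/s
adjust_airspeed(+4.23): V ← 29.45 +4.23 = 33.68 m/s
final state: V = 33.68 m/s, rpm = 1287 → n = rpm/60 = 21.450000 rev/s
target J* = 0.6194; solve J* = V/(n·D) for n: n = V/(J*·D) = 33.68/(0.6194 × 3.701) = 14.692030 rev/s
rpm = 60·n = 881.521780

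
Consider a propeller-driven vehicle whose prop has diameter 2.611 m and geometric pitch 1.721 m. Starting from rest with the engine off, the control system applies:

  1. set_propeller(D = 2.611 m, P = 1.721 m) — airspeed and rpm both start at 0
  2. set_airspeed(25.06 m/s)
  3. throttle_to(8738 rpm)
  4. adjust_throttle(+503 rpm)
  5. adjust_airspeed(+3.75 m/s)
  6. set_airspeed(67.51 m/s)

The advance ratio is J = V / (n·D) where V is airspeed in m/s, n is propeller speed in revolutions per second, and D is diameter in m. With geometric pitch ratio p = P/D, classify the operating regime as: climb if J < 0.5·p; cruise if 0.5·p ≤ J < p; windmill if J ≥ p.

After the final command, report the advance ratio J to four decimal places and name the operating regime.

set_propeller: D = 2.611 m, P = 1.721 m (p = P/D = 0.659134); state ← (V=0, rpm=0)
set_airspeed(25.06): V ← 25.06 m/s
throttle_to(8738): rpm ← 8738
adjust_throttle(+503): rpm ← 8738 +503 = 9241
adjust_airspeed(+3.75): V ← 25.06 +3.75 = 28.81 m/s
set_airspeed(67.51): V ← 67.51 m/s
final state: V = 67.51 m/s, rpm = 9241 → n = rpm/60 = 154.016667 rev/s
J = V / (n·D) = 67.51 / (154.016667 × 2.611) = 0.167878
regime bands: climb J<0.3296 | cruise [0.3296, 0.6591) | windmill J≥0.6591
J = 0.1679 → climb

J = 0.1679, regime = climb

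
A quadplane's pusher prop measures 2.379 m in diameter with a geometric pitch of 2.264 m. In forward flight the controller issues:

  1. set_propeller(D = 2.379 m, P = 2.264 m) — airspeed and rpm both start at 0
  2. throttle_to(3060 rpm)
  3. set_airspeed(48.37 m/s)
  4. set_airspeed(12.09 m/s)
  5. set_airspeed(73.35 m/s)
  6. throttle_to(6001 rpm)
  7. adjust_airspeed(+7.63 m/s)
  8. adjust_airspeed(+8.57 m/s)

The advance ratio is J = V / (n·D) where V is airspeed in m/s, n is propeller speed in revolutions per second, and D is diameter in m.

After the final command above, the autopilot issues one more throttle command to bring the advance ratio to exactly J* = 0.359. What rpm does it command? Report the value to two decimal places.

rpm = 6291.12

set_propeller: D = 2.379 m, P = 2.264 m (p = P/D = 0.951660); state ← (V=0, rpm=0)
throttle_to(3060): rpm ← 3060
set_airspeed(48.37): V ← 48.37 m/s
set_airspeed(12.09): V ← 12.09 m/s
set_airspeed(73.35): V ← 73.35 m/s
throttle_to(6001): rpm ← 6001
adjust_airspeed(+7.63): V ← 73.35 +7.63 = 80.98 m/s
adjust_airspeed(+8.57): V ← 80.98 +8.57 = 89.55 m/s
final state: V = 89.55 m/s, rpm = 6001 → n = rpm/60 = 100.016667 rev/s
target J* = 0.359; solve J* = V/(n·D) for n: n = V/(J*·D) = 89.55/(0.359 × 2.379) = 104.851995 rev/s
rpm = 60·n = 6291.119721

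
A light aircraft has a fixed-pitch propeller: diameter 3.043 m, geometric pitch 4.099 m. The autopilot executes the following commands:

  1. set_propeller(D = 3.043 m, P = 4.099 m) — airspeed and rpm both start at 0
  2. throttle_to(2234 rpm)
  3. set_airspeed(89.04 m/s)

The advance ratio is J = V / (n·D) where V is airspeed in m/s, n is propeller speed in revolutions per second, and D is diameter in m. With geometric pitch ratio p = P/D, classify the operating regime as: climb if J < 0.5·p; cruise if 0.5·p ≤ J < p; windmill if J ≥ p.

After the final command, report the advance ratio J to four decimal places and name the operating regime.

set_propeller: D = 3.043 m, P = 4.099 m (p = P/D = 1.347026); state ← (V=0, rpm=0)
throttle_to(2234): rpm ← 2234
set_airspeed(89.04): V ← 89.04 m/s
final state: V = 89.04 m/s, rpm = 2234 → n = rpm/60 = 37.233333 rev/s
J = V / (n·D) = 89.04 / (37.233333 × 3.043) = 0.785871
regime bands: climb J<0.6735 | cruise [0.6735, 1.3470) | windmill J≥1.3470
J = 0.7859 → cruise

J = 0.7859, regime = cruise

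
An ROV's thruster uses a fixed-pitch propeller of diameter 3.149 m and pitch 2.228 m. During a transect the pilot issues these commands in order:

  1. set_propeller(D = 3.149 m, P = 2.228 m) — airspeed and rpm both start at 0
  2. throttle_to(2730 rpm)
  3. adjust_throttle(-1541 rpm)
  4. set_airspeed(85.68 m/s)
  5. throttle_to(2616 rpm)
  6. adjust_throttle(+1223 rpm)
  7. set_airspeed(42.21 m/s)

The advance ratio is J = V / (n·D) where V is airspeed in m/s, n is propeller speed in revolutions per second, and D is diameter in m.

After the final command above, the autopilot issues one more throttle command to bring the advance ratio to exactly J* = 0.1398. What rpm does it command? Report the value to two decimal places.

rpm = 5752.90

set_propeller: D = 3.149 m, P = 2.228 m (p = P/D = 0.707526); state ← (V=0, rpm=0)
throttle_to(2730): rpm ← 2730
adjust_throttle(-1541): rpm ← 2730 -1541 = 1189
set_airspeed(85.68): V ← 85.68 m/s
throttle_to(2616): rpm ← 2616
adjust_throttle(+1223): rpm ← 2616 +1223 = 3839
set_airspeed(42.21): V ← 42.21 m/s
final state: V = 42.21 m/s, rpm = 3839 → n = rpm/60 = 63.983333 rev/s
target J* = 0.1398; solve J* = V/(n·D) for n: n = V/(J*·D) = 42.21/(0.1398 × 3.149) = 95.881655 rev/s
rpm = 60·n = 5752.899279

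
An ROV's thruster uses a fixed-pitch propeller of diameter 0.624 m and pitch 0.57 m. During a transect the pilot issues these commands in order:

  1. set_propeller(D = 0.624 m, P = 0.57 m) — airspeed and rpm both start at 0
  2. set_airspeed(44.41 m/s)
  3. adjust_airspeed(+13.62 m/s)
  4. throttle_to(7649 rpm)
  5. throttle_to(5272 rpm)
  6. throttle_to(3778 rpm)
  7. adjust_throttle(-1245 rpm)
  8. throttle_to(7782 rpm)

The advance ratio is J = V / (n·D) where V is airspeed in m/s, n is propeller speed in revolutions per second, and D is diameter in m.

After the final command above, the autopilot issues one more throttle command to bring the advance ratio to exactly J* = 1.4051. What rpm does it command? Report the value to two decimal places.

set_propeller: D = 0.624 m, P = 0.57 m (p = P/D = 0.913462); state ← (V=0, rpm=0)
set_airspeed(44.41): V ← 44.41 m/s
adjust_airspeed(+13.62): V ← 44.41 +13.62 = 58.03 m/s
throttle_to(7649): rpm ← 7649
throttle_to(5272): rpm ← 5272
throttle_to(3778): rpm ← 3778
adjust_throttle(-1245): rpm ← 3778 -1245 = 2533
throttle_to(7782): rpm ← 7782
final state: V = 58.03 m/s, rpm = 7782 → n = rpm/60 = 129.700000 rev/s
target J* = 1.4051; solve J* = V/(n·D) for n: n = V/(J*·D) = 58.03/(1.4051 × 0.624) = 66.185179 rev/s
rpm = 60·n = 3971.110734

rpm = 3971.11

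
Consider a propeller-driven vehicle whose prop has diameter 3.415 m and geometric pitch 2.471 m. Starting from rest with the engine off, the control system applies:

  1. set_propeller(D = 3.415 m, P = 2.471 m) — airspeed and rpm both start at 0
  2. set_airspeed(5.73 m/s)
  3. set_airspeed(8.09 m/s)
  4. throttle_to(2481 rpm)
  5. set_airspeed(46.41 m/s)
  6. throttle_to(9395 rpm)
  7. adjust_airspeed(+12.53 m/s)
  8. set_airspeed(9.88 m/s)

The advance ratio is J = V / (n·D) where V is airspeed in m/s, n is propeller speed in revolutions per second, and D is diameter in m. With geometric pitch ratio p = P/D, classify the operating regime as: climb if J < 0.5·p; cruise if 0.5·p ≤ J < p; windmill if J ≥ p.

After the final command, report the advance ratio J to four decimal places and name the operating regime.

set_propeller: D = 3.415 m, P = 2.471 m (p = P/D = 0.723572); state ← (V=0, rpm=0)
set_airspeed(5.73): V ← 5.73 m/s
set_airspeed(8.09): V ← 8.09 m/s
throttle_to(2481): rpm ← 2481
set_airspeed(46.41): V ← 46.41 m/s
throttle_to(9395): rpm ← 9395
adjust_airspeed(+12.53): V ← 46.41 +12.53 = 58.94 m/s
set_airspeed(9.88): V ← 9.88 m/s
final state: V = 9.88 m/s, rpm = 9395 → n = rpm/60 = 156.583333 rev/s
J = V / (n·D) = 9.88 / (156.583333 × 3.415) = 0.018477
regime bands: climb J<0.3618 | cruise [0.3618, 0.7236) | windmill J≥0.7236
J = 0.0185 → climb

J = 0.0185, regime = climb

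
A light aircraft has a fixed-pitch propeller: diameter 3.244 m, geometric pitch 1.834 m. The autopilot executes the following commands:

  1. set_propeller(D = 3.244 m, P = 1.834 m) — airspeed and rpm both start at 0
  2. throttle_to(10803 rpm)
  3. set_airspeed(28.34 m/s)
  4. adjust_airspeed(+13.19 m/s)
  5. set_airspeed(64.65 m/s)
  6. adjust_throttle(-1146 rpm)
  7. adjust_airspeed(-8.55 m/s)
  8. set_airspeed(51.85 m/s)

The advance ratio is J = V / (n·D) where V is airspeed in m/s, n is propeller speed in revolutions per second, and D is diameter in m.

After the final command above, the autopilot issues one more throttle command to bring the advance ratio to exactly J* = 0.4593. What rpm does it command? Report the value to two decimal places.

rpm = 2087.96

set_propeller: D = 3.244 m, P = 1.834 m (p = P/D = 0.565351); state ← (V=0, rpm=0)
throttle_to(10803): rpm ← 10803
set_airspeed(28.34): V ← 28.34 m/s
adjust_airspeed(+13.19): V ← 28.34 +13.19 = 41.53 m/s
set_airspeed(64.65): V ← 64.65 m/s
adjust_throttle(-1146): rpm ← 10803 -1146 = 9657
adjust_airspeed(-8.55): V ← 64.65 -8.55 = 56.1 m/s
set_airspeed(51.85): V ← 51.85 m/s
final state: V = 51.85 m/s, rpm = 9657 → n = rpm/60 = 160.950000 rev/s
target J* = 0.4593; solve J* = V/(n·D) for n: n = V/(J*·D) = 51.85/(0.4593 × 3.244) = 34.799377 rev/s
rpm = 60·n = 2087.962624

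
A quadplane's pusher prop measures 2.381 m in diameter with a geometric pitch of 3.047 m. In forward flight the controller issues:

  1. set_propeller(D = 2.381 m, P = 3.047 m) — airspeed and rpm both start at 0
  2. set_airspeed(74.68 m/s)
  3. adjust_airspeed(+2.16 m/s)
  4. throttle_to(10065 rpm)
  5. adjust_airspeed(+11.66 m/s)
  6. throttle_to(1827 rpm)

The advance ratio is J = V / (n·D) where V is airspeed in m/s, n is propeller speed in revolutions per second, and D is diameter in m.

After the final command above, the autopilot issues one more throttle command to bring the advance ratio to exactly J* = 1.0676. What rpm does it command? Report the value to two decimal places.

set_propeller: D = 2.381 m, P = 3.047 m (p = P/D = 1.279714); state ← (V=0, rpm=0)
set_airspeed(74.68): V ← 74.68 m/s
adjust_airspeed(+2.16): V ← 74.68 +2.16 = 76.84 m/s
throttle_to(10065): rpm ← 10065
adjust_airspeed(+11.66): V ← 76.84 +11.66 = 88.5 m/s
throttle_to(1827): rpm ← 1827
final state: V = 88.5 m/s, rpm = 1827 → n = rpm/60 = 30.450000 rev/s
target J* = 1.0676; solve J* = V/(n·D) for n: n = V/(J*·D) = 88.5/(1.0676 × 2.381) = 34.815714 rev/s
rpm = 60·n = 2088.942860

rpm = 2088.94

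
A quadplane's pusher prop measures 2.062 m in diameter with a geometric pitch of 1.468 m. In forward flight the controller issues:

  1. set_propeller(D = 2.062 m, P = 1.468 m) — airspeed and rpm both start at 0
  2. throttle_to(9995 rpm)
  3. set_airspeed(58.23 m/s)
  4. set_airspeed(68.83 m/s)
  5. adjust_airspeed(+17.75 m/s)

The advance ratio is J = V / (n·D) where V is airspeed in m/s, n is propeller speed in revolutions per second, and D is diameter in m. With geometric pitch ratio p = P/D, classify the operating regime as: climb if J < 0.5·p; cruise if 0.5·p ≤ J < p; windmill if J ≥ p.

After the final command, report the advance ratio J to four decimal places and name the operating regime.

J = 0.2521, regime = climb

set_propeller: D = 2.062 m, P = 1.468 m (p = P/D = 0.711930); state ← (V=0, rpm=0)
throttle_to(9995): rpm ← 9995
set_airspeed(58.23): V ← 58.23 m/s
set_airspeed(68.83): V ← 68.83 m/s
adjust_airspeed(+17.75): V ← 68.83 +17.75 = 86.58 m/s
final state: V = 86.58 m/s, rpm = 9995 → n = rpm/60 = 166.583333 rev/s
J = V / (n·D) = 86.58 / (166.583333 × 2.062) = 0.252056
regime bands: climb J<0.3560 | cruise [0.3560, 0.7119) | windmill J≥0.7119
J = 0.2521 → climb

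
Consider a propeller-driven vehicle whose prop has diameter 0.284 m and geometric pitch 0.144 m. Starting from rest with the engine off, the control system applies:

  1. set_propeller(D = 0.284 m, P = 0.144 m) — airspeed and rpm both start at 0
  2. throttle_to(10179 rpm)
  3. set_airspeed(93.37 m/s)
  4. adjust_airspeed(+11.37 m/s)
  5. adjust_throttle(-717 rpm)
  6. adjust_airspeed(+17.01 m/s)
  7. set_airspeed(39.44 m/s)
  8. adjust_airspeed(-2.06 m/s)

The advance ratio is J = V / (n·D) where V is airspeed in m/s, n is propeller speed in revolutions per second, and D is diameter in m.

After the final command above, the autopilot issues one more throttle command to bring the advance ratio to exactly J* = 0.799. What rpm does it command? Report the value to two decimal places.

rpm = 9883.83

set_propeller: D = 0.284 m, P = 0.144 m (p = P/D = 0.507042); state ← (V=0, rpm=0)
throttle_to(10179): rpm ← 10179
set_airspeed(93.37): V ← 93.37 m/s
adjust_airspeed(+11.37): V ← 93.37 +11.37 = 104.74 m/s
adjust_throttle(-717): rpm ← 10179 -717 = 9462
adjust_airspeed(+17.01): V ← 104.74 +17.01 = 121.75 m/s
set_airspeed(39.44): V ← 39.44 m/s
adjust_airspeed(-2.06): V ← 39.44 -2.06 = 37.38 m/s
final state: V = 37.38 m/s, rpm = 9462 → n = rpm/60 = 157.700000 rev/s
target J* = 0.799; solve J* = V/(n·D) for n: n = V/(J*·D) = 37.38/(0.799 × 0.284) = 164.730561 rev/s
rpm = 60·n = 9883.833665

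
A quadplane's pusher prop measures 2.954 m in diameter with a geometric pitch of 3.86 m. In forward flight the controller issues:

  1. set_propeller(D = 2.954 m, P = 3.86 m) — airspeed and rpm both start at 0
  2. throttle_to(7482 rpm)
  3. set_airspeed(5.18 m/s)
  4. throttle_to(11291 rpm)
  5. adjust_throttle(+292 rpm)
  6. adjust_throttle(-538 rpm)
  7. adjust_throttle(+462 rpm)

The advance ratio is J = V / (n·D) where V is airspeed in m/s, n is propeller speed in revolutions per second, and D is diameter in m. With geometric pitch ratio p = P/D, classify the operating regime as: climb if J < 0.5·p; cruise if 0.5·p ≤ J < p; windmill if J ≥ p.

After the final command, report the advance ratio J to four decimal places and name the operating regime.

set_propeller: D = 2.954 m, P = 3.86 m (p = P/D = 1.306703); state ← (V=0, rpm=0)
throttle_to(7482): rpm ← 7482
set_airspeed(5.18): V ← 5.18 m/s
throttle_to(11291): rpm ← 11291
adjust_throttle(+292): rpm ← 11291 +292 = 11583
adjust_throttle(-538): rpm ← 11583 -538 = 11045
adjust_throttle(+462): rpm ← 11045 +462 = 11507
final state: V = 5.18 m/s, rpm = 11507 → n = rpm/60 = 191.783333 rev/s
J = V / (n·D) = 5.18 / (191.783333 × 2.954) = 0.009143
regime bands: climb J<0.6534 | cruise [0.6534, 1.3067) | windmill J≥1.3067
J = 0.0091 → climb

J = 0.0091, regime = climb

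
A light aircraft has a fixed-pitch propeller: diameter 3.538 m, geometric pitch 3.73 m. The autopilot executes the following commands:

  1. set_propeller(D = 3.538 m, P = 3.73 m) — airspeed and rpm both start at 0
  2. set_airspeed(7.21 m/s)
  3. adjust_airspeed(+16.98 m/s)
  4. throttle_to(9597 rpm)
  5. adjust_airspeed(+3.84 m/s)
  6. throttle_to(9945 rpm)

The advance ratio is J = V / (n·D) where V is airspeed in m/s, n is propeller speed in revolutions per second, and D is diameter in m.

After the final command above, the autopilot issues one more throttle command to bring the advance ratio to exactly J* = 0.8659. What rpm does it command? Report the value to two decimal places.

set_propeller: D = 3.538 m, P = 3.73 m (p = P/D = 1.054268); state ← (V=0, rpm=0)
set_airspeed(7.21): V ← 7.21 m/s
adjust_airspeed(+16.98): V ← 7.21 +16.98 = 24.19 m/s
throttle_to(9597): rpm ← 9597
adjust_airspeed(+3.84): V ← 24.19 +3.84 = 28.03 m/s
throttle_to(9945): rpm ← 9945
final state: V = 28.03 m/s, rpm = 9945 → n = rpm/60 = 165.750000 rev/s
target J* = 0.8659; solve J* = V/(n·D) for n: n = V/(J*·D) = 28.03/(0.8659 × 3.538) = 9.149504 rev/s
rpm = 60·n = 548.970212

rpm = 548.97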